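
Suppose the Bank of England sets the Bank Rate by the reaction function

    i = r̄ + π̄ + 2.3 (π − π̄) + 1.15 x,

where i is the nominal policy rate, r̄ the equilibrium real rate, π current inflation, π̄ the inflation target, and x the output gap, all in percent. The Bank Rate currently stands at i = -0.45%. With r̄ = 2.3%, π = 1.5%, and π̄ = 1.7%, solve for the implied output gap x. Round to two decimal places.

-3.47%

1.15 x = -0.45 − 2.3 − 1.7 − 2.3 × (1.5 − 1.7) = -3.99
x = -3.99 / 1.15 = -3.47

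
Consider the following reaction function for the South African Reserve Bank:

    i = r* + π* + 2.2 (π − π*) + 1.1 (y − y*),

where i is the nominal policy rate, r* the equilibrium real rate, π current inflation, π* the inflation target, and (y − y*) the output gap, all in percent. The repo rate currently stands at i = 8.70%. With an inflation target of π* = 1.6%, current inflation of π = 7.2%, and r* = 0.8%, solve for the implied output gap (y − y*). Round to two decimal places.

1.1 (y − y*) = 8.70 − 0.8 − 1.6 − 2.2 × (7.2 − 1.6) = -6.02
(y − y*) = -6.02 / 1.1 = -5.47

-5.47%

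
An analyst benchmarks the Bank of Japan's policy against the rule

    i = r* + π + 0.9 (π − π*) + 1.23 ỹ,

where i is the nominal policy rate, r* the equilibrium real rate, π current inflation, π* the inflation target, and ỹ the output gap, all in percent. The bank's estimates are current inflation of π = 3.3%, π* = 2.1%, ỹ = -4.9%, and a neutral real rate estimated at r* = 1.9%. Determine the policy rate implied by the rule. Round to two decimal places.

0.25%

i = 1.9 + 3.3 + 0.9 × (3.3 − 2.1) + 1.23 × (-4.9)
   = 1.9 + 3.3 + 1.08 − 6.027 = 0.25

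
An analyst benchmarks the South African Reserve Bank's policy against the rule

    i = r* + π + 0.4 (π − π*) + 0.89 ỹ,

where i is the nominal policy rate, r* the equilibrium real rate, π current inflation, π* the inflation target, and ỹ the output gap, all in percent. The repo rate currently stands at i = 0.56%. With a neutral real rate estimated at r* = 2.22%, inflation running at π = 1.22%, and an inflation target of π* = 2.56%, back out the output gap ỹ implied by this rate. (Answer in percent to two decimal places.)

0.89 ỹ = 0.56 − 2.22 − 1.22 − 0.4 × (1.22 − 2.56) = -2.344
ỹ = -2.344 / 0.89 = -2.63

-2.63%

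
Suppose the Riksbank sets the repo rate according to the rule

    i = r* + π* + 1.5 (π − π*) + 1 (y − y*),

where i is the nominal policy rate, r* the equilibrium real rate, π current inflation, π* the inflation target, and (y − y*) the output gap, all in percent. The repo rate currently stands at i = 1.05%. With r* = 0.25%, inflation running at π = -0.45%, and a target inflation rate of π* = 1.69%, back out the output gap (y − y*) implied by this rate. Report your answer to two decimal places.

2.32%

1 (y − y*) = 1.05 − 0.25 − 1.69 − 1.5 × ((-0.45) − 1.69) = 2.32
(y − y*) = 2.32 / 1 = 2.32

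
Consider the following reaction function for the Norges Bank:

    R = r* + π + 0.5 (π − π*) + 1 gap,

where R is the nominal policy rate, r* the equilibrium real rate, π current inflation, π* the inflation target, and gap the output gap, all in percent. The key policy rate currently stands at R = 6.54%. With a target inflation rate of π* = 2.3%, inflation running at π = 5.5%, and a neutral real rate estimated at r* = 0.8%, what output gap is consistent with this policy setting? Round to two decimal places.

-1.36%

1 gap = 6.54 − 0.8 − 5.5 − 0.5 × (5.5 − 2.3) = -1.36
gap = -1.36 / 1 = -1.36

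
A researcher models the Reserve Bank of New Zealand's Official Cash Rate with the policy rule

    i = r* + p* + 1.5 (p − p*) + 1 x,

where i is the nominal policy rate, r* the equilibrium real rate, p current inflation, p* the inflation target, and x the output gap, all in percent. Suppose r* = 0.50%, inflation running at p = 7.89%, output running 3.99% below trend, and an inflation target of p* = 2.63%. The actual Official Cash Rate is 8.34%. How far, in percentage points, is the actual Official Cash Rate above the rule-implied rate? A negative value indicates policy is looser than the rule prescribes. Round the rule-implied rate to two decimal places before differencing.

1.31 pp

Output 3.99% below potential → x = -3.99.
i = 0.50 + 2.63 + 1.5 × (7.89 − 2.63) + 1 × (-3.99)
   = 0.50 + 2.63 + 7.89 − 3.99 = 7.03
Deviation = 8.34 − 7.03 = 1.31 pp.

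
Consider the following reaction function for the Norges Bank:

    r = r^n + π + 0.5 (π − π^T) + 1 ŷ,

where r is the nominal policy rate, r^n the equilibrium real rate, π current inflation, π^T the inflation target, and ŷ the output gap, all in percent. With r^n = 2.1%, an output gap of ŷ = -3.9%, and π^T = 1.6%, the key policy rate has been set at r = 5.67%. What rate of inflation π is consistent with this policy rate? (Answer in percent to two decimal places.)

5.51%

Collecting π: r = r^n + (1 + 0.5) π − 0.5 π^T + 1 ŷ
1.5 π = 5.67 − 2.1 + 0.5 × 1.6 − 1 × (-3.9) = 8.27
π = 8.27 / 1.5 = 5.51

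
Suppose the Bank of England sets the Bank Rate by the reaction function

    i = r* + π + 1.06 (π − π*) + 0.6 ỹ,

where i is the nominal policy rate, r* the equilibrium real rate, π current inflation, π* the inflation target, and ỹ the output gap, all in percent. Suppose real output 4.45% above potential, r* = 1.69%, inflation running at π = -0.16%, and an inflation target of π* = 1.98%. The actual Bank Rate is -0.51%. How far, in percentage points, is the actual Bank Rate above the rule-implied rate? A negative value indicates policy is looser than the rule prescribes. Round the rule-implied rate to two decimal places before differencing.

-2.44 pp

Output 4.45% above potential → ỹ = 4.45.
i = 1.69 + (-0.16) + 1.06 × (-0.16 − 1.98) + 0.6 × 4.45
   = 1.69 − 0.16 − 2.2684 + 2.67 = 1.93
Deviation = -0.51 − 1.93 = -2.44 pp.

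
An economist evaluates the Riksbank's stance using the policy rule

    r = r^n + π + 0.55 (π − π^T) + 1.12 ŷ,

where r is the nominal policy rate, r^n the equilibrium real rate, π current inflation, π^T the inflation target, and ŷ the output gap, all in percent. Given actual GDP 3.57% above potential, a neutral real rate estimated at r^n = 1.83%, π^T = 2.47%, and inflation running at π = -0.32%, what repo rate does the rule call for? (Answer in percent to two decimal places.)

3.97%

Output 3.57% above potential → ŷ = 3.57.
r = 1.83 + (-0.32) + 0.55 × (-0.32 − 2.47) + 1.12 × 3.57
   = 1.83 − 0.32 − 1.5345 + 3.9984 = 3.97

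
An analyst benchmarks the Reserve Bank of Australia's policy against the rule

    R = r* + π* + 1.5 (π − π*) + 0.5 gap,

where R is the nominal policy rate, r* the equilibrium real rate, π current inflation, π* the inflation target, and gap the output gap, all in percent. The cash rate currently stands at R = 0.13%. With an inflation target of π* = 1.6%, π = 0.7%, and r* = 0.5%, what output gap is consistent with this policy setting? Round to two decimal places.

0.5 gap = 0.13 − 0.5 − 1.6 − 1.5 × (0.7 − 1.6) = -0.62
gap = -0.62 / 0.5 = -1.24

-1.24%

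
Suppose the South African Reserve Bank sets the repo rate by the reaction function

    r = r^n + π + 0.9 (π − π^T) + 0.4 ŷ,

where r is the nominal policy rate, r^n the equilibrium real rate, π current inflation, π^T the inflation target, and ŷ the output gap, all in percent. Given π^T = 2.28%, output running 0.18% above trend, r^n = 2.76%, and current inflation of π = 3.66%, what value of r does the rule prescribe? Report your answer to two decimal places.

7.73%

Output 0.18% above potential → ŷ = 0.18.
r = 2.76 + 3.66 + 0.9 × (3.66 − 2.28) + 0.4 × 0.18
   = 2.76 + 3.66 + 1.242 + 0.072 = 7.73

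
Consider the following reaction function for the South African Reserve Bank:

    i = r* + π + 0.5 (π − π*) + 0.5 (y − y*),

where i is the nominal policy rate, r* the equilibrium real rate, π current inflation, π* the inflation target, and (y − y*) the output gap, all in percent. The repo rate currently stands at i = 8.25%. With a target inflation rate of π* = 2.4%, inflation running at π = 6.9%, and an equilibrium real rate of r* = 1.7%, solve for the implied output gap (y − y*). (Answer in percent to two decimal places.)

-5.20%

0.5 (y − y*) = 8.25 − 1.7 − 6.9 − 0.5 × (6.9 − 2.4) = -2.6
(y − y*) = -2.6 / 0.5 = -5.20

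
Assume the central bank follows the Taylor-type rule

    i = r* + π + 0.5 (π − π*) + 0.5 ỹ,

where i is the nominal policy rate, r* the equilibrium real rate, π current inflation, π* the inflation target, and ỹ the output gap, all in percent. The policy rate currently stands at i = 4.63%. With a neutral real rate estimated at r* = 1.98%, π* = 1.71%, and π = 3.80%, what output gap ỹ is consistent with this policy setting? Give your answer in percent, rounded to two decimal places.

-4.39%

0.5 ỹ = 4.63 − 1.98 − 3.80 − 0.5 × (3.80 − 1.71) = -2.195
ỹ = -2.195 / 0.5 = -4.39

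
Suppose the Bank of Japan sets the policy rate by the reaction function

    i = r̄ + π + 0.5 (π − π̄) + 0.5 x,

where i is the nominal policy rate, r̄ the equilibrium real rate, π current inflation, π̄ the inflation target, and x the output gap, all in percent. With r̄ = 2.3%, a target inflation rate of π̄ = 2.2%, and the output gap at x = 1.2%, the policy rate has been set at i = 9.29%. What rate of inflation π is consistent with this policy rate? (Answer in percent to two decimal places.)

Collecting π: i = r̄ + (1 + 0.5) π − 0.5 π̄ + 0.5 x
1.5 π = 9.29 − 2.3 + 0.5 × 2.2 − 0.5 × 1.2 = 7.49
π = 7.49 / 1.5 = 4.99

4.99%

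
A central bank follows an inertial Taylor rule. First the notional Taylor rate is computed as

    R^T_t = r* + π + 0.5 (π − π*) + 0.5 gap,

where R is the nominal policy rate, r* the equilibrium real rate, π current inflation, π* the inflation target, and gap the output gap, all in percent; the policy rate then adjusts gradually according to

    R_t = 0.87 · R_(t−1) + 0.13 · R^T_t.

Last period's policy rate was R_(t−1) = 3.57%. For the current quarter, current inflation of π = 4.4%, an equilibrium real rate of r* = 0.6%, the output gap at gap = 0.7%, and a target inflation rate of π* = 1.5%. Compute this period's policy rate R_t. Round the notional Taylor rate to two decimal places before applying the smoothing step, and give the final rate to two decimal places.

3.99%

R^T_t = 0.6 + 4.4 + 0.5 × (4.4 − 1.5) + 0.5 × 0.7
   = 0.6 + 4.4 + 1.45 + 0.35 = 6.80
R_t = 0.87 × 3.57 + 0.13 × 6.80 = 3.1059 + 0.884 = 3.99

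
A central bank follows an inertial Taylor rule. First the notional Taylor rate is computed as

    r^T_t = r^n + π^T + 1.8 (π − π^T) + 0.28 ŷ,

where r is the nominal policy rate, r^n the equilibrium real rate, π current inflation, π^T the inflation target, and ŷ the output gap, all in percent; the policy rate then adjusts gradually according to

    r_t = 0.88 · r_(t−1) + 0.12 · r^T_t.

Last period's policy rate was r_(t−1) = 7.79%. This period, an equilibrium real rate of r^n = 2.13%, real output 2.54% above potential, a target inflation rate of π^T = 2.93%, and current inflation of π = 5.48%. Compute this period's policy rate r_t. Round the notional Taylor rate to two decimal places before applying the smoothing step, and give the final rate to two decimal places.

8.10%

Output 2.54% above potential → ŷ = 2.54.
r^T_t = 2.13 + 2.93 + 1.8 × (5.48 − 2.93) + 0.28 × 2.54
   = 2.13 + 2.93 + 4.59 + 0.7112 = 10.36
r_t = 0.88 × 7.79 + 0.12 × 10.36 = 6.8552 + 1.2432 = 8.10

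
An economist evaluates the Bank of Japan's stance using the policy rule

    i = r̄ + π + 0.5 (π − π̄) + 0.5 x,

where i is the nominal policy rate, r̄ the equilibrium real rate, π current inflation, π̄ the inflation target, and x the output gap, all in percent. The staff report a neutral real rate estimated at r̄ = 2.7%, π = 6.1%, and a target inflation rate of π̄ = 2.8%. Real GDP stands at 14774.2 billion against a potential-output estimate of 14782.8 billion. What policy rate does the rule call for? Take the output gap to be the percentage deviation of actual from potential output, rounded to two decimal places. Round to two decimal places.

Output gap = 100 × (14774.2 − 14782.8) / 14782.8 = -0.06%.
i = 2.70 + 6.10 + 0.5 × (6.10 − 2.80) + 0.5 × (-0.06)
   = 2.70 + 6.1 + 1.65 − 0.03 = 10.42

10.42%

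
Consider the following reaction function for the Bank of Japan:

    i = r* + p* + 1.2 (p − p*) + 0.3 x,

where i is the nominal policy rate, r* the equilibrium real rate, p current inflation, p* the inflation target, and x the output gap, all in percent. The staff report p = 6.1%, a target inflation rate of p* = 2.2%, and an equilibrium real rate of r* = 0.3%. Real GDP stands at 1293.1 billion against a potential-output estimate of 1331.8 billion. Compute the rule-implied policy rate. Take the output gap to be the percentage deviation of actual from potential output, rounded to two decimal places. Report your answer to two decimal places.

6.31%

Output gap = 100 × (1293.1 − 1331.8) / 1331.8 = -2.91%.
i = 0.30 + 2.20 + 1.2 × (6.10 − 2.20) + 0.3 × (-2.91)
   = 0.30 + 2.2 + 4.68 − 0.873 = 6.31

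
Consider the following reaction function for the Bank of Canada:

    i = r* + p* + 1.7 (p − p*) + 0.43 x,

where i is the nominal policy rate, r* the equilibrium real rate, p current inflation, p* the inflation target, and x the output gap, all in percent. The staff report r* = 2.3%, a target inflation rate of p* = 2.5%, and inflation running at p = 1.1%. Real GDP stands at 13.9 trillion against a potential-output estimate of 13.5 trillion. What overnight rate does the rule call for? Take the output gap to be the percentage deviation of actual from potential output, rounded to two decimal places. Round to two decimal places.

Output gap = 100 × (13.9 − 13.5) / 13.5 = 2.96%.
i = 2.30 + 2.50 + 1.7 × (1.10 − 2.50) + 0.43 × 2.96
   = 2.30 + 2.5 − 2.38 + 1.2728 = 3.69

3.69%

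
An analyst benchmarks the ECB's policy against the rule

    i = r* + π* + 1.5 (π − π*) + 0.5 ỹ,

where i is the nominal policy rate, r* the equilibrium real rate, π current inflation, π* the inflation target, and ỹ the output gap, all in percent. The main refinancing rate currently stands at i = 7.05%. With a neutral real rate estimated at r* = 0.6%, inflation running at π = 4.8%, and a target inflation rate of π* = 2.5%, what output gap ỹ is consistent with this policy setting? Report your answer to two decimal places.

1.00%

0.5 ỹ = 7.05 − 0.6 − 2.5 − 1.5 × (4.8 − 2.5) = 0.5
ỹ = 0.5 / 0.5 = 1.00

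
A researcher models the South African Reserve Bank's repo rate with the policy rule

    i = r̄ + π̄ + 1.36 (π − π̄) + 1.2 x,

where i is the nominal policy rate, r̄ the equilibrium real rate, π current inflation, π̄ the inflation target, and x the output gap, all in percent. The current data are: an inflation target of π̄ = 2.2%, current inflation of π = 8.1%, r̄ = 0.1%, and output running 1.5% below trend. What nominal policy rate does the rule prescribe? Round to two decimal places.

8.52%

Output 1.5% below potential → x = -1.5.
i = 0.1 + 2.2 + 1.36 × (8.1 − 2.2) + 1.2 × (-1.5)
   = 0.1 + 2.2 + 8.024 − 1.8 = 8.52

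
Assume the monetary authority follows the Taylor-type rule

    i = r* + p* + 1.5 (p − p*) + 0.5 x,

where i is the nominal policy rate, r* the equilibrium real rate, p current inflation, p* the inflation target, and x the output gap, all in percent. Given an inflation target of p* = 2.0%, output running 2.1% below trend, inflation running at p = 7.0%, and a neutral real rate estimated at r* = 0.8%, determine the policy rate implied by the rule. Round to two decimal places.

9.25%

Output 2.1% below potential → x = -2.1.
i = 0.8 + 2.0 + 1.5 × (7.0 − 2.0) + 0.5 × (-2.1)
   = 0.8 + 2 + 7.5 − 1.05 = 9.25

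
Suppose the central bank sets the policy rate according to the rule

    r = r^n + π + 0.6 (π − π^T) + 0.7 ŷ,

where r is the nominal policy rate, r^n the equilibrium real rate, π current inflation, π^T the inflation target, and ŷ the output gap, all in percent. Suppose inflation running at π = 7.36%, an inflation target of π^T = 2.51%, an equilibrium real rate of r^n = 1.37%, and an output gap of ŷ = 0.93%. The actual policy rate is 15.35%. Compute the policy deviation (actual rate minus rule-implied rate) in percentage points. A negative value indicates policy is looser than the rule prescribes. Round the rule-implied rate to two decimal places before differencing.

3.06 pp

r = 1.37 + 7.36 + 0.6 × (7.36 − 2.51) + 0.7 × 0.93
   = 1.37 + 7.36 + 2.91 + 0.651 = 12.29
Deviation = 15.35 − 12.29 = 3.06 pp.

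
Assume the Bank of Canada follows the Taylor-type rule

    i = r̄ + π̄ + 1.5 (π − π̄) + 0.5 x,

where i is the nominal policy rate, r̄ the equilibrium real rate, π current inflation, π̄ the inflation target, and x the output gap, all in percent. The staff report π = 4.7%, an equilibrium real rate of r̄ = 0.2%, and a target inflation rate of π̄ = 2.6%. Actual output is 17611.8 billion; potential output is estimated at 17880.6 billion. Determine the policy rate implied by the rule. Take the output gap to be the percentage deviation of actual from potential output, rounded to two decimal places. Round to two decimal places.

5.20%

Output gap = 100 × (17611.8 − 17880.6) / 17880.6 = -1.50%.
i = 0.20 + 2.60 + 1.5 × (4.70 − 2.60) + 0.5 × (-1.50)
   = 0.20 + 2.6 + 3.15 − 0.75 = 5.20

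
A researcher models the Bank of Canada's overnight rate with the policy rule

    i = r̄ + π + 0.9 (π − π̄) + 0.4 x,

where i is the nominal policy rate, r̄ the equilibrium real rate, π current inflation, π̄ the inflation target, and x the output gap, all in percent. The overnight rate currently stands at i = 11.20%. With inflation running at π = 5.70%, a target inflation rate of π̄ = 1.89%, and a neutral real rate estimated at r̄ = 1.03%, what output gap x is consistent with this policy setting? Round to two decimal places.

2.60%

0.4 x = 11.20 − 1.03 − 5.70 − 0.9 × (5.70 − 1.89) = 1.041
x = 1.041 / 0.4 = 2.60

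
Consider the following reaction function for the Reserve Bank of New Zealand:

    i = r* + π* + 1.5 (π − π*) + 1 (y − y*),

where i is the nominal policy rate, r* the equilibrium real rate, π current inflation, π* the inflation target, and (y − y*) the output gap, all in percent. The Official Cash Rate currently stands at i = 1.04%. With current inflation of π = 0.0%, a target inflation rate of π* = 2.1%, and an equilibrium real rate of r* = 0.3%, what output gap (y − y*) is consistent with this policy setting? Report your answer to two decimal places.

1.79%

1 (y − y*) = 1.04 − 0.3 − 2.1 − 1.5 × (0.0 − 2.1) = 1.79
(y − y*) = 1.79 / 1 = 1.79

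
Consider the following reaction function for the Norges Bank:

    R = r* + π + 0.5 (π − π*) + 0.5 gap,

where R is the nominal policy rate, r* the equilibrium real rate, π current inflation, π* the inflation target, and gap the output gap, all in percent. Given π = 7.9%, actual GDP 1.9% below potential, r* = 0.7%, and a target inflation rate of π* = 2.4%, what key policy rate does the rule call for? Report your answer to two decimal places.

10.40%

Output 1.9% below potential → gap = -1.9.
R = 0.7 + 7.9 + 0.5 × (7.9 − 2.4) + 0.5 × (-1.9)
   = 0.7 + 7.9 + 2.75 − 0.95 = 10.40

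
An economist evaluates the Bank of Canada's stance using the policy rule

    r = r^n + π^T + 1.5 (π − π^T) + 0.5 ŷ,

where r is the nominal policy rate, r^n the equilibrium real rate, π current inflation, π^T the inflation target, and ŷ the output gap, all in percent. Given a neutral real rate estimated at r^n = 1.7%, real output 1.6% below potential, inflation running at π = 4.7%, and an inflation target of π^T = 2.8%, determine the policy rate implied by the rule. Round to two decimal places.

6.55%

Output 1.6% below potential → ŷ = -1.6.
r = 1.7 + 2.8 + 1.5 × (4.7 − 2.8) + 0.5 × (-1.6)
   = 1.7 + 2.8 + 2.85 − 0.8 = 6.55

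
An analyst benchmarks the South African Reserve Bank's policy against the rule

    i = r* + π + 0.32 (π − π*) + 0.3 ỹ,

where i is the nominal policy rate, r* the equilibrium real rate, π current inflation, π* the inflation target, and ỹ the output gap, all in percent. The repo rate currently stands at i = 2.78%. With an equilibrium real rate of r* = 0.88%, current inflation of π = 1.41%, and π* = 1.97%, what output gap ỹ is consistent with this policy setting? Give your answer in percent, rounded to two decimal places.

2.23%

0.3 ỹ = 2.78 − 0.88 − 1.41 − 0.32 × (1.41 − 1.97) = 0.6692
ỹ = 0.6692 / 0.3 = 2.23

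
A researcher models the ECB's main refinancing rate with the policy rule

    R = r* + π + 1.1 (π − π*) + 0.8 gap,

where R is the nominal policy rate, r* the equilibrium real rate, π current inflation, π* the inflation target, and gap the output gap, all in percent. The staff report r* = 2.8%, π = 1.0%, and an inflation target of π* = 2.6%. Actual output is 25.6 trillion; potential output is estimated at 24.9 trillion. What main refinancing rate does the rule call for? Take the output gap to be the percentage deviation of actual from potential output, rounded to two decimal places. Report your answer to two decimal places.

Output gap = 100 × (25.6 − 24.9) / 24.9 = 2.81%.
R = 2.80 + 1.00 + 1.1 × (1.00 − 2.60) + 0.8 × 2.81
   = 2.80 + 1 − 1.76 + 2.248 = 4.29

4.29%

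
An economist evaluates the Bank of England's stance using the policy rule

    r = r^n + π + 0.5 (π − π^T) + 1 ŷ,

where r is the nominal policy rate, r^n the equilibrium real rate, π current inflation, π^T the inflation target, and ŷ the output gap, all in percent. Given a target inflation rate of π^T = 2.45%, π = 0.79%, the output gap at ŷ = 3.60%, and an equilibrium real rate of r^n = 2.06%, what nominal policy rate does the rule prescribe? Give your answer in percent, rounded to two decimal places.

r = 2.06 + 0.79 + 0.5 × (0.79 − 2.45) + 1 × 3.60
   = 2.06 + 0.79 − 0.83 + 3.6 = 5.62

5.62%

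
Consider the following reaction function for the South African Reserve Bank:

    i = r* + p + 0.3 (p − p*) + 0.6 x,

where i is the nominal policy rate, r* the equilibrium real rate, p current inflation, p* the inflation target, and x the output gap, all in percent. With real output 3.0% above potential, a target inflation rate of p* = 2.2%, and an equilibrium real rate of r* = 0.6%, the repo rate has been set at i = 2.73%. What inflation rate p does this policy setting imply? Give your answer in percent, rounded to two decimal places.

0.76%

Output 3.0% above potential → x = 3.0.
Collecting p: i = r* + (1 + 0.3) p − 0.3 p* + 0.6 x
1.3 p = 2.73 − 0.6 + 0.3 × 2.2 − 0.6 × 3.0 = 0.99
p = 0.99 / 1.3 = 0.76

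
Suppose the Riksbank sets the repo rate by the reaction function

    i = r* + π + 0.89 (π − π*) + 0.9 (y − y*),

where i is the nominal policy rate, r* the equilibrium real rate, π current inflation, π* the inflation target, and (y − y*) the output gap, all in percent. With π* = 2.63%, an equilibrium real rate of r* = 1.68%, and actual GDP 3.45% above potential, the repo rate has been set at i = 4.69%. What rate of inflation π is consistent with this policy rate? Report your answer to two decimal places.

1.19%

Output 3.45% above potential → (y − y*) = 3.45.
Collecting π: i = r* + (1 + 0.89) π − 0.89 π* + 0.9 (y − y*)
1.89 π = 4.69 − 1.68 + 0.89 × 2.63 − 0.9 × 3.45 = 2.2457
π = 2.2457 / 1.89 = 1.19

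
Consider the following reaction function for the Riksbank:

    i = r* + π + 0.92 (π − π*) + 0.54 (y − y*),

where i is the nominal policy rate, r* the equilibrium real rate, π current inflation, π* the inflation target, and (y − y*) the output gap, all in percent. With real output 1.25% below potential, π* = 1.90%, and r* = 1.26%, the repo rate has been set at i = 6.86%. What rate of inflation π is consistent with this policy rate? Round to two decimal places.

Output 1.25% below potential → (y − y*) = -1.25.
Collecting π: i = r* + (1 + 0.92) π − 0.92 π* + 0.54 (y − y*)
1.92 π = 6.86 − 1.26 + 0.92 × 1.90 − 0.54 × (-1.25) = 8.023
π = 8.023 / 1.92 = 4.18

4.18%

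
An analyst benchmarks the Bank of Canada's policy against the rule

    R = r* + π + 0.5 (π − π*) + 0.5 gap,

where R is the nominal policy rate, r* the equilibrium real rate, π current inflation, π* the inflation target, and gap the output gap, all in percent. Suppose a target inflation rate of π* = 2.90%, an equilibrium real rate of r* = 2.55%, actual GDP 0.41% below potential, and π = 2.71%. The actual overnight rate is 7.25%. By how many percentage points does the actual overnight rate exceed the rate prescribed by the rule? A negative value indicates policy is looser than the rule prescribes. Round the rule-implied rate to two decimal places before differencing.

2.29 pp

Output 0.41% below potential → gap = -0.41.
R = 2.55 + 2.71 + 0.5 × (2.71 − 2.90) + 0.5 × (-0.41)
   = 2.55 + 2.71 − 0.095 − 0.205 = 4.96
Deviation = 7.25 − 4.96 = 2.29 pp.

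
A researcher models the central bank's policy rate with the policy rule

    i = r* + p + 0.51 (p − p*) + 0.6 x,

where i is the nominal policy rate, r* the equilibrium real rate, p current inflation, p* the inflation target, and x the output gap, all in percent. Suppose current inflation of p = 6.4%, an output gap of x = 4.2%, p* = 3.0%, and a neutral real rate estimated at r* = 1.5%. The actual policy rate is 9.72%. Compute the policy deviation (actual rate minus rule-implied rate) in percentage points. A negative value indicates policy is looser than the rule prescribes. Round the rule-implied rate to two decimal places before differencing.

-2.43 pp

i = 1.5 + 6.4 + 0.51 × (6.4 − 3.0) + 0.6 × 4.2
   = 1.5 + 6.4 + 1.734 + 2.52 = 12.15
Deviation = 9.72 − 12.15 = -2.43 pp.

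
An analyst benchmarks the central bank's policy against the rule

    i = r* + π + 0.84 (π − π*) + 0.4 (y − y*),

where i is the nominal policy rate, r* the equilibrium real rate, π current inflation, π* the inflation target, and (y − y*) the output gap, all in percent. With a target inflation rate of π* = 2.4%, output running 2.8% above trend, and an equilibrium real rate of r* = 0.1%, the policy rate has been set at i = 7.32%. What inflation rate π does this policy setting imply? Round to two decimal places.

4.41%

Output 2.8% above potential → (y − y*) = 2.8.
Collecting π: i = r* + (1 + 0.84) π − 0.84 π* + 0.4 (y − y*)
1.84 π = 7.32 − 0.1 + 0.84 × 2.4 − 0.4 × 2.8 = 8.116
π = 8.116 / 1.84 = 4.41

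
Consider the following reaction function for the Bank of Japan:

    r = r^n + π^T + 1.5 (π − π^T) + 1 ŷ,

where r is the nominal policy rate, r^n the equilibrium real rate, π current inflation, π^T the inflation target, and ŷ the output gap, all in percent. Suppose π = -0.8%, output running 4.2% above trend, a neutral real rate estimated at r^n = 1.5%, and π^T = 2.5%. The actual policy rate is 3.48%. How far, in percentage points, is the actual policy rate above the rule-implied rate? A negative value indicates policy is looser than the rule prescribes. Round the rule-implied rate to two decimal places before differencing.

Output 4.2% above potential → ŷ = 4.2.
r = 1.5 + 2.5 + 1.5 × (-0.8 − 2.5) + 1 × 4.2
   = 1.5 + 2.5 − 4.95 + 4.2 = 3.25
Deviation = 3.48 − 3.25 = 0.23 pp.

0.23 pp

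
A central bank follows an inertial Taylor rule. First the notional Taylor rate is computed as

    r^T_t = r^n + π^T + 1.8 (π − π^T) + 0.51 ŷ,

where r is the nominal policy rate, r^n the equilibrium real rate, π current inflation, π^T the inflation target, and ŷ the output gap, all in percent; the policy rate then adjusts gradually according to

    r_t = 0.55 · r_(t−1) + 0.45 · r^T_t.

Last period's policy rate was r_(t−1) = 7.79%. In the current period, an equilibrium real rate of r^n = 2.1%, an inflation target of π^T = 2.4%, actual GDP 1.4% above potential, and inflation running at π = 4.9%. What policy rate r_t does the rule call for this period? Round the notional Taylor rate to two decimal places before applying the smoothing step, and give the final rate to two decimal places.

8.65%

Output 1.4% above potential → ŷ = 1.4.
r^T_t = 2.1 + 2.4 + 1.8 × (4.9 − 2.4) + 0.51 × 1.4
   = 2.1 + 2.4 + 4.5 + 0.714 = 9.71
r_t = 0.55 × 7.79 + 0.45 × 9.71 = 4.2845 + 4.3695 = 8.65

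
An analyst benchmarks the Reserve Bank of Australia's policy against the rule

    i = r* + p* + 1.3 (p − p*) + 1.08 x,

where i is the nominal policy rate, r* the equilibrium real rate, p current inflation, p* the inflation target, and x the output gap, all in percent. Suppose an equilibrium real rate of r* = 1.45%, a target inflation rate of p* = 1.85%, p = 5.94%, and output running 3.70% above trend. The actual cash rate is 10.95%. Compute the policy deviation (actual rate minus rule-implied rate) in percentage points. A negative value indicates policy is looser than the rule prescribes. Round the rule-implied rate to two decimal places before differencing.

-1.66 pp

Output 3.70% above potential → x = 3.70.
i = 1.45 + 1.85 + 1.3 × (5.94 − 1.85) + 1.08 × 3.70
   = 1.45 + 1.85 + 5.317 + 3.996 = 12.61
Deviation = 10.95 − 12.61 = -1.66 pp.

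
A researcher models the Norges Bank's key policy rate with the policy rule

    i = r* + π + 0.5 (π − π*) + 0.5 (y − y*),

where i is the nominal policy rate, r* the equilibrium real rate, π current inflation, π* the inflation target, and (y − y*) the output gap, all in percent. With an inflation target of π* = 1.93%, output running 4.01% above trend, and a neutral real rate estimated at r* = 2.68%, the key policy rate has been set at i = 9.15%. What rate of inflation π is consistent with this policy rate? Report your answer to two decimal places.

Output 4.01% above potential → (y − y*) = 4.01.
Collecting π: i = r* + (1 + 0.5) π − 0.5 π* + 0.5 (y − y*)
1.5 π = 9.15 − 2.68 + 0.5 × 1.93 − 0.5 × 4.01 = 5.43
π = 5.43 / 1.5 = 3.62

3.62%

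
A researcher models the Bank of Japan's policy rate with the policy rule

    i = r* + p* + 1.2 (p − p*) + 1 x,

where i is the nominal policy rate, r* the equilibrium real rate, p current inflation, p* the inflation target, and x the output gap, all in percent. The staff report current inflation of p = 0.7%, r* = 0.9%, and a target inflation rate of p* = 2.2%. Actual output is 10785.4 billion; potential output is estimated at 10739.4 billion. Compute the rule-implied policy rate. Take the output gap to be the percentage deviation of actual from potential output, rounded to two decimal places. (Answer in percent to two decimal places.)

Output gap = 100 × (10785.4 − 10739.4) / 10739.4 = 0.43%.
i = 0.90 + 2.20 + 1.2 × (0.70 − 2.20) + 1 × 0.43
   = 0.90 + 2.2 − 1.8 + 0.43 = 1.73

1.73%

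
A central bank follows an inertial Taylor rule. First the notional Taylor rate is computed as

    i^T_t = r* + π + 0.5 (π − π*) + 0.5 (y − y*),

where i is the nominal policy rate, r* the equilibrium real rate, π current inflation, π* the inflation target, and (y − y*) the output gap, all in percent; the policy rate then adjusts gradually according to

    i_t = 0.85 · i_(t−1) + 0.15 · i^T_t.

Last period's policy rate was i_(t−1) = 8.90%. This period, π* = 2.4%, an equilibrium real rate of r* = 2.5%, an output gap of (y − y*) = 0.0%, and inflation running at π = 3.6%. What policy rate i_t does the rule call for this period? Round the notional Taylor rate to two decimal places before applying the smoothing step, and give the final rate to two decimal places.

i^T_t = 2.5 + 3.6 + 0.5 × (3.6 − 2.4) + 0.5 × 0.0
   = 2.5 + 3.6 + 0.6 + 0 = 6.70
i_t = 0.85 × 8.90 + 0.15 × 6.70 = 7.565 + 1.005 = 8.57

8.57%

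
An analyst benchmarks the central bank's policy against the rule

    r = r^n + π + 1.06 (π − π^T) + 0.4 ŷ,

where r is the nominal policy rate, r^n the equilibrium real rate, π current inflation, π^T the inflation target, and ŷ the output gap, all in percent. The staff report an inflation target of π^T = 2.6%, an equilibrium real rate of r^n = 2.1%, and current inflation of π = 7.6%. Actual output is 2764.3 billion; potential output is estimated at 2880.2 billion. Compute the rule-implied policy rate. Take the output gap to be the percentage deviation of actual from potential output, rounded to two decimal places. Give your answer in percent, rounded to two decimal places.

13.39%

Output gap = 100 × (2764.3 − 2880.2) / 2880.2 = -4.02%.
r = 2.10 + 7.60 + 1.06 × (7.60 − 2.60) + 0.4 × (-4.02)
   = 2.10 + 7.6 + 5.3 − 1.608 = 13.39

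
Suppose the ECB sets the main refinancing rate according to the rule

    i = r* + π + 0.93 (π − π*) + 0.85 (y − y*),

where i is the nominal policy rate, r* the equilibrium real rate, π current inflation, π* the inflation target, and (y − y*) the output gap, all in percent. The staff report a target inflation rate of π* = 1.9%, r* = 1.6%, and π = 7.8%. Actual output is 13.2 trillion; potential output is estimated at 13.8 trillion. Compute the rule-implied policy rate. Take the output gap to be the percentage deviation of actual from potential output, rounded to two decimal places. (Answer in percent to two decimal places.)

Output gap = 100 × (13.2 − 13.8) / 13.8 = -4.35%.
i = 1.60 + 7.80 + 0.93 × (7.80 − 1.90) + 0.85 × (-4.35)
   = 1.60 + 7.8 + 5.487 − 3.6975 = 11.19

11.19%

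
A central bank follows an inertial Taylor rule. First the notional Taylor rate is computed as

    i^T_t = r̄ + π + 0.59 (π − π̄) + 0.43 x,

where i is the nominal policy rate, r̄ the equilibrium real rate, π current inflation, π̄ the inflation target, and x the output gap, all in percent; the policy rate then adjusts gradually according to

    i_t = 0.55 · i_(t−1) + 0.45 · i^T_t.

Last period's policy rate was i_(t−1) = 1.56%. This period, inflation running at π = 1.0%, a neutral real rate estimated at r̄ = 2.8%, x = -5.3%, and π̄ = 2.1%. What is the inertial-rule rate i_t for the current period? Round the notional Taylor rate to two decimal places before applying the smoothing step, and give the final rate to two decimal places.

1.25%

i^T_t = 2.8 + 1.0 + 0.59 × (1.0 − 2.1) + 0.43 × (-5.3)
   = 2.8 + 1 − 0.649 − 2.279 = 0.87
i_t = 0.55 × 1.56 + 0.45 × 0.87 = 0.858 + 0.3915 = 1.25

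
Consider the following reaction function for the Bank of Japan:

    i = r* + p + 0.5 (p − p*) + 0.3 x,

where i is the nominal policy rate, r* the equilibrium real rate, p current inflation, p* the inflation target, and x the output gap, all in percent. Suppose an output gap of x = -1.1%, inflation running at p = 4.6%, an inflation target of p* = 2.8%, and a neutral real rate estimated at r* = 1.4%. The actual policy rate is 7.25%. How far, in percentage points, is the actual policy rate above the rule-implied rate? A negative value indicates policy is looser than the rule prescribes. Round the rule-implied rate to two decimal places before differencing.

0.68 pp

i = 1.4 + 4.6 + 0.5 × (4.6 − 2.8) + 0.3 × (-1.1)
   = 1.4 + 4.6 + 0.9 − 0.33 = 6.57
Deviation = 7.25 − 6.57 = 0.68 pp.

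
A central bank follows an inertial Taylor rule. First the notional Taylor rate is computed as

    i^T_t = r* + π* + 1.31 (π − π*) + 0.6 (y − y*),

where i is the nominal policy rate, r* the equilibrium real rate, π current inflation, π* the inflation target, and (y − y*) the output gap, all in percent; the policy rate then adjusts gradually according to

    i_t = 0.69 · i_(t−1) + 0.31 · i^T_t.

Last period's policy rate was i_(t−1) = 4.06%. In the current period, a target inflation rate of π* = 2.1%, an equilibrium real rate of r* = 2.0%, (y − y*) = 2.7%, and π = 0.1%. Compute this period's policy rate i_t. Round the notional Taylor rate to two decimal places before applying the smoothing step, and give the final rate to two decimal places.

i^T_t = 2.0 + 2.1 + 1.31 × (0.1 − 2.1) + 0.6 × 2.7
   = 2.0 + 2.1 − 2.62 + 1.62 = 3.10
i_t = 0.69 × 4.06 + 0.31 × 3.10 = 2.8014 + 0.961 = 3.76

3.76%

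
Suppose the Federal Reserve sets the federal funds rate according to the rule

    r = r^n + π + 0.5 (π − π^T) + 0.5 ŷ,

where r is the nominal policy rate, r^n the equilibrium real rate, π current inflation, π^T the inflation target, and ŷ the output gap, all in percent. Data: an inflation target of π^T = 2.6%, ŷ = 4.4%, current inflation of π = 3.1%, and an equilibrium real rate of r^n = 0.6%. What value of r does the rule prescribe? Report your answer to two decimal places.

r = 0.6 + 3.1 + 0.5 × (3.1 − 2.6) + 0.5 × 4.4
   = 0.6 + 3.1 + 0.25 + 2.2 = 6.15

6.15%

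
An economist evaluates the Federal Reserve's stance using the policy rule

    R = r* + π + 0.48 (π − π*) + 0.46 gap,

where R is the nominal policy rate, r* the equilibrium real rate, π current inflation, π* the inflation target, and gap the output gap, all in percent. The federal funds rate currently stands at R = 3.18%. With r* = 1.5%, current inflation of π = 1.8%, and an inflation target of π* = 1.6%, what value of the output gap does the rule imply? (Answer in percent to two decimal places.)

0.46 gap = 3.18 − 1.5 − 1.8 − 0.48 × (1.8 − 1.6) = -0.216
gap = -0.216 / 0.46 = -0.47

-0.47%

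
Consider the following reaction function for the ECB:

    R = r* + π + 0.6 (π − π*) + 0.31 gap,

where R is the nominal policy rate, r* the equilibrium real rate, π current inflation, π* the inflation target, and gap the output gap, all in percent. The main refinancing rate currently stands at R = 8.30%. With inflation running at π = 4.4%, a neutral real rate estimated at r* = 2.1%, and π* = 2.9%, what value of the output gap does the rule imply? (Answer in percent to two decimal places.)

0.31 gap = 8.30 − 2.1 − 4.4 − 0.6 × (4.4 − 2.9) = 0.9
gap = 0.9 / 0.31 = 2.90

2.90%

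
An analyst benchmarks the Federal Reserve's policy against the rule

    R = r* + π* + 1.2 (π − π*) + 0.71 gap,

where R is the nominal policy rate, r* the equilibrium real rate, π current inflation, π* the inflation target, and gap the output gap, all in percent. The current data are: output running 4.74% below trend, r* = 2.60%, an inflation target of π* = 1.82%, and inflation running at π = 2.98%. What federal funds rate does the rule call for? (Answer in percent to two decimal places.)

Output 4.74% below potential → gap = -4.74.
R = 2.60 + 1.82 + 1.2 × (2.98 − 1.82) + 0.71 × (-4.74)
   = 2.60 + 1.82 + 1.392 − 3.3654 = 2.45

2.45%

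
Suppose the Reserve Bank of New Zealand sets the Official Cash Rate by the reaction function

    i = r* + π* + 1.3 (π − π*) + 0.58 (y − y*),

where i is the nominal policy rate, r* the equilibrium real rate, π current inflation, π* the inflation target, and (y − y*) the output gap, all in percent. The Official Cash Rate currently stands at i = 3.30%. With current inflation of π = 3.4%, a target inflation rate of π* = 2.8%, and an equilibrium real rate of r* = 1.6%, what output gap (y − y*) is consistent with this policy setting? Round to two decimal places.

-3.24%

0.58 (y − y*) = 3.30 − 1.6 − 2.8 − 1.3 × (3.4 − 2.8) = -1.88
(y − y*) = -1.88 / 0.58 = -3.24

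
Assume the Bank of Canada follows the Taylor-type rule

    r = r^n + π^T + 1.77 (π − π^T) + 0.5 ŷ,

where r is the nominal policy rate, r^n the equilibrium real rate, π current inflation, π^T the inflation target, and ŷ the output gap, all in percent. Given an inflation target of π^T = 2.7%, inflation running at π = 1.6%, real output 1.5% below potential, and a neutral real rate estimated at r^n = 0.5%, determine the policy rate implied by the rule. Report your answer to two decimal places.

0.50%

Output 1.5% below potential → ŷ = -1.5.
r = 0.5 + 2.7 + 1.77 × (1.6 − 2.7) + 0.5 × (-1.5)
   = 0.5 + 2.7 − 1.947 − 0.75 = 0.50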